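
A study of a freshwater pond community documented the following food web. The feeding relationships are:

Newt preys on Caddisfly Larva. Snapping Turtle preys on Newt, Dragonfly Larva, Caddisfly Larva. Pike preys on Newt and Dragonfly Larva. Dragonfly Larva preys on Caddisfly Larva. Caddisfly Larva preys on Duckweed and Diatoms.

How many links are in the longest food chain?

One longest chain: Diatoms → Caddisfly Larva → Newt → Pike.
It has 4 species and 3 links.

3 links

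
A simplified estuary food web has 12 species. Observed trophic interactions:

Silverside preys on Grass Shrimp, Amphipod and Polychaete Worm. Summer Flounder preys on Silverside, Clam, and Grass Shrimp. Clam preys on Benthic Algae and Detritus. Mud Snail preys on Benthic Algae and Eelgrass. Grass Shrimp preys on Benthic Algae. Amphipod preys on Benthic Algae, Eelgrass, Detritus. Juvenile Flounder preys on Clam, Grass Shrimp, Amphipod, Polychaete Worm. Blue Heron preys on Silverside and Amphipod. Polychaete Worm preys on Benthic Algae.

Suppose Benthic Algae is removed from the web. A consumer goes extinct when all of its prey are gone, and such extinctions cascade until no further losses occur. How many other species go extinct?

2

Remove Benthic Algae.
Round 1: Polychaete Worm (all prey gone), Grass Shrimp (all prey gone) → extinct.
No further losses. Total secondary extinctions: 2.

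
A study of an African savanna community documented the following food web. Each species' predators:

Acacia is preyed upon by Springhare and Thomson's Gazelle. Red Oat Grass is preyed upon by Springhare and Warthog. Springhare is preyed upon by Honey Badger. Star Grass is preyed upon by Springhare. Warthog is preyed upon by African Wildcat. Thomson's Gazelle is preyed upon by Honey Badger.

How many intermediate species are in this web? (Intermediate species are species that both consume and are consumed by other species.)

Intermediate species (has both prey and predators): Springhare, Warthog, Thomson's Gazelle.
Count: 3.

3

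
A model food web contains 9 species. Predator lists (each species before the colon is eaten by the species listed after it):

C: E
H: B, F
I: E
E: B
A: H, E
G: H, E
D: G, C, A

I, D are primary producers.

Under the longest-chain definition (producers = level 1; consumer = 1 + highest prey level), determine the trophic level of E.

D is a producer → level 1.
G eats D → level 2.
E eats G (level 2); other prey at levels: I 1, C 2, A 2 → level 3.

Trophic level 3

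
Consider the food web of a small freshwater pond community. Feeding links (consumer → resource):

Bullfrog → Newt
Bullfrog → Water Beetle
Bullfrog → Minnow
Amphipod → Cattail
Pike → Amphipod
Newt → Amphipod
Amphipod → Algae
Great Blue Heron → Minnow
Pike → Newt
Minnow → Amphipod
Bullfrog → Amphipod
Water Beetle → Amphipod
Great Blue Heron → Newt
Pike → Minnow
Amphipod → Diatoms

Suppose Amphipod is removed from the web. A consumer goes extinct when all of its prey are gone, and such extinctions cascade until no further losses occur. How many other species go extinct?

6

Remove Amphipod.
Round 1: Minnow (all prey gone), Water Beetle (all prey gone), Newt (all prey gone) → extinct.
Round 2: Bullfrog (all prey gone), Great Blue Heron (all prey gone), Pike (all prey gone) → extinct.
No further losses. Total secondary extinctions: 6.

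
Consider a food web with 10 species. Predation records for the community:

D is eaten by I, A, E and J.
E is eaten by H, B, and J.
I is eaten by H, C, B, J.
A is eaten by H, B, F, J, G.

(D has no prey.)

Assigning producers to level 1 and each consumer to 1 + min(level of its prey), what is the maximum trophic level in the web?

Producers (level 1): D.
Following each consumer down to its lowest-level prey: D → I → C (levels 1 through 3).
All prey of C (I 2) are at level 2 or above, so C is at level 1 + 2 = 3.
Every consumer has at least one prey at level 2 or below, so none exceeds level 3.

3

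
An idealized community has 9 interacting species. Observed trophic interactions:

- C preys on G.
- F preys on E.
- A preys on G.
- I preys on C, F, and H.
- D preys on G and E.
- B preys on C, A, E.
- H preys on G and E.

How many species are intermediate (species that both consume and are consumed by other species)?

Intermediate species (has both prey and predators): C, H, A, F.
Count: 4.

4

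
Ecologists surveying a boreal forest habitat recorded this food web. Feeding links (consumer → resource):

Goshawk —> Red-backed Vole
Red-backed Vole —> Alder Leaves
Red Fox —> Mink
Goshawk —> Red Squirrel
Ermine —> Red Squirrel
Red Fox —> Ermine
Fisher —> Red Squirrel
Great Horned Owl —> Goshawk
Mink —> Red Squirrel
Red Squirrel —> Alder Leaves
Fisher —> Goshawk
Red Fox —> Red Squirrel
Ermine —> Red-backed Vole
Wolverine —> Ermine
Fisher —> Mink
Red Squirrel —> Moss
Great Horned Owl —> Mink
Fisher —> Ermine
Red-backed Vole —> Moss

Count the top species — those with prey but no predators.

Top species (has prey, but nothing eats it): Red Fox, Great Horned Owl, Wolverine, Fisher.
Count: 4.

4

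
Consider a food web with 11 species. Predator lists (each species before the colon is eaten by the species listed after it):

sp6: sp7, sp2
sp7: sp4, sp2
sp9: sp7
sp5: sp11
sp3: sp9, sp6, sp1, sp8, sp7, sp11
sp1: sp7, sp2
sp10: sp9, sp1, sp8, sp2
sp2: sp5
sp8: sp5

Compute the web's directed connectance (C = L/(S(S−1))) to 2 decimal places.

C = 0.18

The web has S = 11 species and L = 20 feeding links.
C = L / (S(S−1)) = 20 / 110 = 0.1818 ≈ 0.18.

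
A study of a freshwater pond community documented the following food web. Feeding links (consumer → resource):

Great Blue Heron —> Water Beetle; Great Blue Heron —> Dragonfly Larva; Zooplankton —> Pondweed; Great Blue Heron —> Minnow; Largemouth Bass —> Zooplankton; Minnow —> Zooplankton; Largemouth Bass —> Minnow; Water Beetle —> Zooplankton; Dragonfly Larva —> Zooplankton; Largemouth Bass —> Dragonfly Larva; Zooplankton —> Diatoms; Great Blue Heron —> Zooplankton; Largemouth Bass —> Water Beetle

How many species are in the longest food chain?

4 species

One longest chain: Diatoms → Zooplankton → Water Beetle → Largemouth Bass.
It has 4 species and 3 links.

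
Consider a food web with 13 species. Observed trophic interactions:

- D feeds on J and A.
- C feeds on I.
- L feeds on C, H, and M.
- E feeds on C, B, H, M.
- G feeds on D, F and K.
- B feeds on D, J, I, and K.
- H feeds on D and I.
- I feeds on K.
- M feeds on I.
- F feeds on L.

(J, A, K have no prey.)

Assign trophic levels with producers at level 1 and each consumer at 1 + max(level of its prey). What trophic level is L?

Trophic level 4

K is a producer → level 1.
I eats K → level 2.
M eats I → level 3.
L eats M (level 3); other prey at levels: C 3, H 3 → level 4.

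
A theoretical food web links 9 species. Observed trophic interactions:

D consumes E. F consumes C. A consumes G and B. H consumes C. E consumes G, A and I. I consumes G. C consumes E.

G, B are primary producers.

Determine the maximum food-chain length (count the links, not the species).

One longest chain: G → A → E → C → H.
It has 5 species and 4 links.

4 links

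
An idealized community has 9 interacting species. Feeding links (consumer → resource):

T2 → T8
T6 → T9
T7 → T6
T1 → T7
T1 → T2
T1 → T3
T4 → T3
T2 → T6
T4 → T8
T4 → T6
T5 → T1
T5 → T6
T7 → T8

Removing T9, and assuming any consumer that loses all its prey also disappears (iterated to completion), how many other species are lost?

Remove T9.
Round 1: T6 (all prey gone) → extinct.
No further losses. Total secondary extinctions: 1.

1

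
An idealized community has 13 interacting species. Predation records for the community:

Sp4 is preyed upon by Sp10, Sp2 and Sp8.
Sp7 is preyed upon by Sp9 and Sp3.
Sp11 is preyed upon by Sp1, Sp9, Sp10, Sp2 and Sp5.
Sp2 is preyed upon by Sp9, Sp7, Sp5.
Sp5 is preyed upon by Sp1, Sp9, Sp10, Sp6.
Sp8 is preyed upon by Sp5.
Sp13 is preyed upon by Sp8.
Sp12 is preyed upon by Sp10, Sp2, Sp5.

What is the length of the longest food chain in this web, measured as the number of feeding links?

3 links

One longest chain: Sp12 → Sp2 → Sp5 → Sp1.
It has 4 species and 3 links.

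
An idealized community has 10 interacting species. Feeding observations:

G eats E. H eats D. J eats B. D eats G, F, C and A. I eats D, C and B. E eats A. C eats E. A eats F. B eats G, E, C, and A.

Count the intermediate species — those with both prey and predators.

6

Intermediate species (has both prey and predators): A, E, C, G, D, B.
Count: 6.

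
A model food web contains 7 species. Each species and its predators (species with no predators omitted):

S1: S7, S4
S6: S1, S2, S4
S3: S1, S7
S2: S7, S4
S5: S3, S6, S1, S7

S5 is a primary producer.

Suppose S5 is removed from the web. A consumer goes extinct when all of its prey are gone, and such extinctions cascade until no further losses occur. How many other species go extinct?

6

Remove S5.
Round 1: S3 (all prey gone), S6 (all prey gone) → extinct.
Round 2: S1 (all prey gone), S2 (all prey gone) → extinct.
Round 3: S7 (all prey gone), S4 (all prey gone) → extinct.
No further losses. Total secondary extinctions: 6.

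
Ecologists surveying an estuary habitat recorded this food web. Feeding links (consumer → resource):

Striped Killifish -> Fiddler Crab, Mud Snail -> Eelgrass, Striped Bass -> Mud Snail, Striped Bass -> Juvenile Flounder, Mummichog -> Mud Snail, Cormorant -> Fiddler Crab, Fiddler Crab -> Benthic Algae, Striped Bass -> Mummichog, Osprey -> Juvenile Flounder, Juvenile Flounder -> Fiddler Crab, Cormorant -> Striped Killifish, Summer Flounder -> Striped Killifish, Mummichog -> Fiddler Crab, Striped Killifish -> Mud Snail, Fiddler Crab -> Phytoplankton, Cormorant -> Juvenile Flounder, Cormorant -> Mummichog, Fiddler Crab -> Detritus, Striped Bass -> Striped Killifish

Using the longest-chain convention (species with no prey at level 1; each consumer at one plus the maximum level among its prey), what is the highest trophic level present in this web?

4

Basal resources (level 1): Phytoplankton, Benthic Algae, Detritus, Eelgrass.
Phytoplankton → Fiddler Crab → Striped Killifish → Striped Bass gives Striped Bass level 4.
No species has a prey at level 4, so no species reaches level 5.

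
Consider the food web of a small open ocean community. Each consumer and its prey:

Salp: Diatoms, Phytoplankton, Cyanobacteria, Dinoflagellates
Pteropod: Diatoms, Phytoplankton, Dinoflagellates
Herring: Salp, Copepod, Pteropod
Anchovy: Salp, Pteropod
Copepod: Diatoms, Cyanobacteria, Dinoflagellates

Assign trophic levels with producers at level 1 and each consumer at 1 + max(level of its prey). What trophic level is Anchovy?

Diatoms is a producer → level 1.
Salp eats Diatoms (level 1); other prey at levels: Phytoplankton 1, Cyanobacteria 1, Dinoflagellates 1 → level 2.
Anchovy eats Salp (level 2); other prey at levels: Pteropod 2 → level 3.

Trophic level 3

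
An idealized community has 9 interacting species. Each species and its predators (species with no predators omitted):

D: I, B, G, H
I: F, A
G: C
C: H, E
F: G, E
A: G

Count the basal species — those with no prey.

1

Basal species (no prey listed): D.
Count: 1.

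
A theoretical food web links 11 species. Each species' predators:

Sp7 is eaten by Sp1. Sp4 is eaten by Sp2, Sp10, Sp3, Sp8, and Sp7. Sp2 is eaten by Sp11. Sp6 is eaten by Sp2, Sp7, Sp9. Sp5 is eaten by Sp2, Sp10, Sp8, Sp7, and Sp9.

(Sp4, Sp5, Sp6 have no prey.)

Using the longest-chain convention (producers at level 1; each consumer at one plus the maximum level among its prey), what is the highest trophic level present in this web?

3

Producers (level 1): Sp4, Sp5, Sp6.
Sp4 → Sp7 → Sp1 gives Sp1 level 3.
No species has a prey at level 3, so no species reaches level 4.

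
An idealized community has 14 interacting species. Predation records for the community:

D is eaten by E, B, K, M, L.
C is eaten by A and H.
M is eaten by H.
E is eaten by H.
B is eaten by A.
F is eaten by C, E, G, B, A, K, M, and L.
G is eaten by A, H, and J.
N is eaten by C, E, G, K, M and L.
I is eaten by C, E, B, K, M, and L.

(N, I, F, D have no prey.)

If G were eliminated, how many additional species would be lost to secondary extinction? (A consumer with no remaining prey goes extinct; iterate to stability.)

Remove G.
Round 1: J (all prey gone) → extinct.
No further losses. Total secondary extinctions: 1.

1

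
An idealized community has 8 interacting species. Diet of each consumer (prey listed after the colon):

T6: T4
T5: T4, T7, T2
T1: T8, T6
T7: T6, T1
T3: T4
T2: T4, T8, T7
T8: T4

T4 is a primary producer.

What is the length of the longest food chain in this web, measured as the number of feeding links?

5 links

One longest chain: T4 → T8 → T1 → T7 → T2 → T5.
It has 6 species and 5 links.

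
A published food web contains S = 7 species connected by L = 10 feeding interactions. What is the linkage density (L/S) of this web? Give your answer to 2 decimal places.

There are L = 10 links among S = 7 species.
L/S = 10/7 = 1.4286 ≈ 1.43.

L/S = 1.43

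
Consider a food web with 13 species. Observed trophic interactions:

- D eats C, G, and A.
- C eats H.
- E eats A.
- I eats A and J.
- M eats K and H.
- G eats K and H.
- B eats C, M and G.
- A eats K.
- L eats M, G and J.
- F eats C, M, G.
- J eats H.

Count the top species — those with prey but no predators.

Top species (has prey, but nothing eats it): D, F, I, L, E, B.
Count: 6.

6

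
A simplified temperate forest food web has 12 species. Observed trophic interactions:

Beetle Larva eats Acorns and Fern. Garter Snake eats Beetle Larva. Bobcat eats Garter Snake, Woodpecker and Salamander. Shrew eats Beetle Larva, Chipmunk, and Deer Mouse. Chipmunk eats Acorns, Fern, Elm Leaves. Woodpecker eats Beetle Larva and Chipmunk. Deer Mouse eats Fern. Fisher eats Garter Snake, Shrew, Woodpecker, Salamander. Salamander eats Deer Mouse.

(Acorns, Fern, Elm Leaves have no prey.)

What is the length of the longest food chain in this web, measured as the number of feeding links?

3 links

One longest chain: Fern → Deer Mouse → Salamander → Bobcat.
It has 4 species and 3 links.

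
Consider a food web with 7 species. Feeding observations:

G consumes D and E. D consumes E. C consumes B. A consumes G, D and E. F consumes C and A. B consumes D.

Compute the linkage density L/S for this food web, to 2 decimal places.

There are L = 10 links among S = 7 species.
L/S = 10/7 = 1.4286 ≈ 1.43.

L/S = 1.43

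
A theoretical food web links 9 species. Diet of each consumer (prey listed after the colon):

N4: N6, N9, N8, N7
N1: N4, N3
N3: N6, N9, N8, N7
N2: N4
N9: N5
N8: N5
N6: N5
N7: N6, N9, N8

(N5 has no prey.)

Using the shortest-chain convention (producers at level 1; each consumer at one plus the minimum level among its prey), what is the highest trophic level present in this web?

4

Producers (level 1): N5.
Following each consumer down to its lowest-level prey: N5 → N6 → N4 → N2 (levels 1 through 4).
All prey of N2 (N4 3) are at level 3 or above, so N2 is at level 1 + 3 = 4.
Every consumer has at least one prey at level 3 or below, so none exceeds level 4.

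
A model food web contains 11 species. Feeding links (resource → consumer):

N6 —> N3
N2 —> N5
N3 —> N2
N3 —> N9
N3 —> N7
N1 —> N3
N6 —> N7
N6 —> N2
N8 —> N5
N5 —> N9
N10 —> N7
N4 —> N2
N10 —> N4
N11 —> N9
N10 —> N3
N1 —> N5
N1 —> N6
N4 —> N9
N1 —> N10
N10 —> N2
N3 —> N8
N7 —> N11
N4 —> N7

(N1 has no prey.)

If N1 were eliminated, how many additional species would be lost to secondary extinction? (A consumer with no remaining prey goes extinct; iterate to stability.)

Remove N1.
Round 1: N6 (all prey gone), N10 (all prey gone) → extinct.
Round 2: N4 (all prey gone), N3 (all prey gone) → extinct.
Round 3: N2 (all prey gone), N8 (all prey gone), N7 (all prey gone) → extinct.
Round 4: N5 (all prey gone), N11 (all prey gone) → extinct.
Round 5: N9 (all prey gone) → extinct.
No further losses. Total secondary extinctions: 10.

10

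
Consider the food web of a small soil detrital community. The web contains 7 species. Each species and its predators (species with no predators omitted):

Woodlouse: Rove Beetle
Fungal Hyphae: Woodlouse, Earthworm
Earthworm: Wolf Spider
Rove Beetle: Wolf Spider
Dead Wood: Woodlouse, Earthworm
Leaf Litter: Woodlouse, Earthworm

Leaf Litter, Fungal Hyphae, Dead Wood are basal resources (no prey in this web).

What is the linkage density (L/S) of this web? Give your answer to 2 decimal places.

L/S = 1.29

There are L = 9 links among S = 7 species.
L/S = 9/7 = 1.2857 ≈ 1.29.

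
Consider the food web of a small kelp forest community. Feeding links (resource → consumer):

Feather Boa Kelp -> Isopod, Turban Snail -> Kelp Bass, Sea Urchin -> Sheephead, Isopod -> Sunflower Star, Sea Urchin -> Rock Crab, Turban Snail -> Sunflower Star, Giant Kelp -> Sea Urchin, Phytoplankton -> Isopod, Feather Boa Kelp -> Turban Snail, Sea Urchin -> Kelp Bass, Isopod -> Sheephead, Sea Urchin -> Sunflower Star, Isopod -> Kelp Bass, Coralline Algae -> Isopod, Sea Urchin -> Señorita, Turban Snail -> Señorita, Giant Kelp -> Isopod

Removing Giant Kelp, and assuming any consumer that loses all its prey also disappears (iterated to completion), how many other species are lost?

Remove Giant Kelp.
Round 1: Sea Urchin (all prey gone) → extinct.
Round 2: Rock Crab (all prey gone) → extinct.
No further losses. Total secondary extinctions: 2.

2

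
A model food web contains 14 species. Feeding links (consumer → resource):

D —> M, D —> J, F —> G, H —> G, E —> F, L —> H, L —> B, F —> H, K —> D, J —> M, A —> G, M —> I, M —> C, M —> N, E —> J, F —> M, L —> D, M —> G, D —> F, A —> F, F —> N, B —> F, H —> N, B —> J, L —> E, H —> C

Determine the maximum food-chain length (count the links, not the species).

4 links

One longest chain: N → M → J → D → K.
It has 5 species and 4 links.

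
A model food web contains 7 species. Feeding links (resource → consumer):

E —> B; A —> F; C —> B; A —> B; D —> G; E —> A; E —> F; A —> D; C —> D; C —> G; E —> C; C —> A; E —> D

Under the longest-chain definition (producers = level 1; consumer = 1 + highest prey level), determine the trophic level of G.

Trophic level 5

E is a producer → level 1.
C eats E → level 2.
A eats C (level 2); other prey at levels: E 1 → level 3.
D eats A (level 3); other prey at levels: E 1, C 2 → level 4.
G eats D (level 4); other prey at levels: C 2 → level 5.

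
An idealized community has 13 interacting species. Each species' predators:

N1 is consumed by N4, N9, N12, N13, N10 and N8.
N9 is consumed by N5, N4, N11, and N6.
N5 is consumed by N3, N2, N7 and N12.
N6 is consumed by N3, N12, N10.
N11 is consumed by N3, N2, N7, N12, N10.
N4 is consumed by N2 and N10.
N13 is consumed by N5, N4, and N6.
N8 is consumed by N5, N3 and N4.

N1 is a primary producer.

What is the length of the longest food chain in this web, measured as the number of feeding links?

One longest chain: N1 → N13 → N6 → N3.
It has 4 species and 3 links.

3 links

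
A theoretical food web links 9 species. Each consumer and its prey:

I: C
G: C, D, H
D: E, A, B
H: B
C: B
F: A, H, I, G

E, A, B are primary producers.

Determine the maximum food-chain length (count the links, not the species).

One longest chain: B → C → I → F.
It has 4 species and 3 links.

3 links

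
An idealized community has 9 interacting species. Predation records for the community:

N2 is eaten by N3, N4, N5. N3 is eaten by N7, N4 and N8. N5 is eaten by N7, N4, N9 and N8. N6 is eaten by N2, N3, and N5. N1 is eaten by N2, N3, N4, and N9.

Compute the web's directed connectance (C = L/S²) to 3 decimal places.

The web has S = 9 species and L = 17 feeding links.
C = L / S² = 17 / 81 = 0.2099 ≈ 0.210.

C = 0.210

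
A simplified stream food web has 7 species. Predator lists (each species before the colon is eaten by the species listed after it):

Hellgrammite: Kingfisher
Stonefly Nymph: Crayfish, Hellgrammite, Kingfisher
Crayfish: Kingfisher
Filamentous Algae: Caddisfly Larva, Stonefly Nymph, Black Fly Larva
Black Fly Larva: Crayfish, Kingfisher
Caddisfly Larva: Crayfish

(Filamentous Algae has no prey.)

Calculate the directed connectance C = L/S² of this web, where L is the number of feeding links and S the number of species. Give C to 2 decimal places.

The web has S = 7 species and L = 11 feeding links.
C = L / S² = 11 / 49 = 0.2245 ≈ 0.22.

C = 0.22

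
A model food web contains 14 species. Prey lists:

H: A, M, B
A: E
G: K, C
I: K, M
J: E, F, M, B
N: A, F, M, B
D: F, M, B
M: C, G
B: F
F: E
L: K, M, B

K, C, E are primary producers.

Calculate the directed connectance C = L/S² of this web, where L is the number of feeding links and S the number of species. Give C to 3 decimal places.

C = 0.133

The web has S = 14 species and L = 26 feeding links.
C = L / S² = 26 / 196 = 0.1327 ≈ 0.133.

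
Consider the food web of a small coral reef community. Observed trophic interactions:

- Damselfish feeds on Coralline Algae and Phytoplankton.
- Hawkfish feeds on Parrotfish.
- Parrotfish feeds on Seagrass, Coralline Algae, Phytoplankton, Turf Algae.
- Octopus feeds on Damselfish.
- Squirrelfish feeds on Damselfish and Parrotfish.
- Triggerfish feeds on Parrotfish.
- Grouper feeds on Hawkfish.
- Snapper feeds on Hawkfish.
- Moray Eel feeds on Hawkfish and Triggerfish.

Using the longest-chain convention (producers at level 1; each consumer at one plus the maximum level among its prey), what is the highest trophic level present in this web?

Producers (level 1): Seagrass, Phytoplankton, Coralline Algae, Turf Algae.
Seagrass → Parrotfish → Hawkfish → Grouper gives Grouper level 4.
No species has a prey at level 4, so no species reaches level 5.

4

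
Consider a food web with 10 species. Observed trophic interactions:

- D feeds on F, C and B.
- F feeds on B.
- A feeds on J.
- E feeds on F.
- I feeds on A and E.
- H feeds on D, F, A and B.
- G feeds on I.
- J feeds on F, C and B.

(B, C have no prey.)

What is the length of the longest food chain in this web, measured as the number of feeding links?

5 links

One longest chain: B → F → J → A → I → G.
It has 6 species and 5 links.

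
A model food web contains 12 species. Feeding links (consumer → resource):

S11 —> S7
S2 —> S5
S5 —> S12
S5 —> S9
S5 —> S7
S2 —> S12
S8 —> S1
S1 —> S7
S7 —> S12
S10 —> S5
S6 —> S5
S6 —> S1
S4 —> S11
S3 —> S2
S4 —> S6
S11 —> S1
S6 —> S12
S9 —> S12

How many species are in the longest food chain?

One longest chain: S12 → S7 → S1 → S11 → S4.
It has 5 species and 4 links.

5 species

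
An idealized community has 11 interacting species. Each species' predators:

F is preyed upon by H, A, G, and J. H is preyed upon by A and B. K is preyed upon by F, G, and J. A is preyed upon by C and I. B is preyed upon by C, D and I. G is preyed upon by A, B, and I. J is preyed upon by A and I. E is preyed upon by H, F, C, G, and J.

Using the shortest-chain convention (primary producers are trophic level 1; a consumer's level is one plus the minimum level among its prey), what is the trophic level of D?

Trophic level 4

E is a producer → level 1.
G eats E → level 2.
B eats G → level 3.
D eats B → level 4.
No prey of D is below level 3, so 4 is the minimum.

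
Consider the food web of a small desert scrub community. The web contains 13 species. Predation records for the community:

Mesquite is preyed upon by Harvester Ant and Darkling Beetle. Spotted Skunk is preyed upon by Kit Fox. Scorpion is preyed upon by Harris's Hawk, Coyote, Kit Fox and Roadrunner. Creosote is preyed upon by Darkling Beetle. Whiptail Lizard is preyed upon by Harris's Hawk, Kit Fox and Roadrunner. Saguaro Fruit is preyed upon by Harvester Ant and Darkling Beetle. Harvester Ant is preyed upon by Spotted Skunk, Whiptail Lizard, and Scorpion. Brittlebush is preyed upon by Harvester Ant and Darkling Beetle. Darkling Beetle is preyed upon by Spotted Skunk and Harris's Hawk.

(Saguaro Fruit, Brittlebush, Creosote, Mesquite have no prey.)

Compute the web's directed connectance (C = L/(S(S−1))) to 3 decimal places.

The web has S = 13 species and L = 20 feeding links.
C = L / (S(S−1)) = 20 / 156 = 0.1282 ≈ 0.128.

C = 0.128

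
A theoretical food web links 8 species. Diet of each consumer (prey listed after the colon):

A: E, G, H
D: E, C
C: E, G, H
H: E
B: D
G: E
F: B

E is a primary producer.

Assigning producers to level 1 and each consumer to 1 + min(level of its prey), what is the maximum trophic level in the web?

4

Producers (level 1): E.
Following each consumer down to its lowest-level prey: E → D → B → F (levels 1 through 4).
All prey of F (B 3) are at level 3 or above, so F is at level 1 + 3 = 4.
Every consumer has at least one prey at level 3 or below, so none exceeds level 4.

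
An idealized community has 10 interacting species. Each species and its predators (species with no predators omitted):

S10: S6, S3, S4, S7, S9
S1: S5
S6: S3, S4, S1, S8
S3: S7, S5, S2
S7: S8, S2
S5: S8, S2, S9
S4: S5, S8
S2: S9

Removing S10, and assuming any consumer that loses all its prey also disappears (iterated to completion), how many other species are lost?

9

Remove S10.
Round 1: S6 (all prey gone) → extinct.
Round 2: S3 (all prey gone), S4 (all prey gone), S1 (all prey gone) → extinct.
Round 3: S7 (all prey gone), S5 (all prey gone) → extinct.
Round 4: S8 (all prey gone), S2 (all prey gone) → extinct.
Round 5: S9 (all prey gone) → extinct.
No further losses. Total secondary extinctions: 9.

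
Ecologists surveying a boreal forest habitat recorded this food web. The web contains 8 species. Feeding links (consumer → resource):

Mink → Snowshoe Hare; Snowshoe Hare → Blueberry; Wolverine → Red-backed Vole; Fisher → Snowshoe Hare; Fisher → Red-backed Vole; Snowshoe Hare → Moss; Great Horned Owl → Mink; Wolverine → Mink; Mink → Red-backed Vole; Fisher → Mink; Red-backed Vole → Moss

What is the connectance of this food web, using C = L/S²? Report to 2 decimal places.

The web has S = 8 species and L = 11 feeding links.
C = L / S² = 11 / 64 = 0.1719 ≈ 0.17.

C = 0.17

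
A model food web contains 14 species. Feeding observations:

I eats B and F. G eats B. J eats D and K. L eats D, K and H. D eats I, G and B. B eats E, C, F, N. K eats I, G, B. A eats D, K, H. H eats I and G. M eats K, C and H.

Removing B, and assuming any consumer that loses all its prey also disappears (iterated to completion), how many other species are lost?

Remove B.
Round 1: G (all prey gone) → extinct.
No further losses. Total secondary extinctions: 1.

1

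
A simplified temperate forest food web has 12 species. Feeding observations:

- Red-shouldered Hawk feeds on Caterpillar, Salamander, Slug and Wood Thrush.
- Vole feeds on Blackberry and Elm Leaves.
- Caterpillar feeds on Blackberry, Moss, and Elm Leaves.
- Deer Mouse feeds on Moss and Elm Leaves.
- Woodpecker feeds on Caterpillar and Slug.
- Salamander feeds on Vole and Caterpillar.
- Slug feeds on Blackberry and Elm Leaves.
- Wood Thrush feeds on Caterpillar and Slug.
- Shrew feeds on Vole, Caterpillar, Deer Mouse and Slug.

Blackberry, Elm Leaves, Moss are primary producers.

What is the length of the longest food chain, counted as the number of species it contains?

4 species

One longest chain: Blackberry → Caterpillar → Salamander → Red-shouldered Hawk.
It has 4 species and 3 links.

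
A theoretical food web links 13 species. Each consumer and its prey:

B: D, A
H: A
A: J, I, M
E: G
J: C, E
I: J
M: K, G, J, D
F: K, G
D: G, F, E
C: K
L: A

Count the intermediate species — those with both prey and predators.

Intermediate species (has both prey and predators): F, C, E, J, D, I, M, A.
Count: 8.

8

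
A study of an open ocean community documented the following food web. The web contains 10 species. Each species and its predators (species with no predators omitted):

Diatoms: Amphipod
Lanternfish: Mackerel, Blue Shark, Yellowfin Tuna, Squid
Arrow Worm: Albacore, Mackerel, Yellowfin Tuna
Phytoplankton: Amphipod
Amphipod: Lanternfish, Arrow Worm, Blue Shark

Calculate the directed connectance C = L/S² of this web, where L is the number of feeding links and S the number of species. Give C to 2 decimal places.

C = 0.12

The web has S = 10 species and L = 12 feeding links.
C = L / S² = 12 / 100 = 0.1200 ≈ 0.12.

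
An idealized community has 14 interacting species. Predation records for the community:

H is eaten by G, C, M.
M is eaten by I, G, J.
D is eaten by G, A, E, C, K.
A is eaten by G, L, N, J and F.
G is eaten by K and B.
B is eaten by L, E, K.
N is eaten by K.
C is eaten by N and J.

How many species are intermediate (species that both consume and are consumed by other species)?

Intermediate species (has both prey and predators): M, A, C, G, N, B.
Count: 6.

6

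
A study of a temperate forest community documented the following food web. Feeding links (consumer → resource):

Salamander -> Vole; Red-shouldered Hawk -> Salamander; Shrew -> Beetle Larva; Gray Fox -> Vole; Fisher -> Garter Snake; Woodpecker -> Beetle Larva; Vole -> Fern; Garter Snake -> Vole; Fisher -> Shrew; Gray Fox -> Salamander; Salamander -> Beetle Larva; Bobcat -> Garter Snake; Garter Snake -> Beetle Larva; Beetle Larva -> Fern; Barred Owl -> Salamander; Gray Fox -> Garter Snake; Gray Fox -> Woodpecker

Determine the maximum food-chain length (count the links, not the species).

3 links

One longest chain: Fern → Beetle Larva → Shrew → Fisher.
It has 4 species and 3 links.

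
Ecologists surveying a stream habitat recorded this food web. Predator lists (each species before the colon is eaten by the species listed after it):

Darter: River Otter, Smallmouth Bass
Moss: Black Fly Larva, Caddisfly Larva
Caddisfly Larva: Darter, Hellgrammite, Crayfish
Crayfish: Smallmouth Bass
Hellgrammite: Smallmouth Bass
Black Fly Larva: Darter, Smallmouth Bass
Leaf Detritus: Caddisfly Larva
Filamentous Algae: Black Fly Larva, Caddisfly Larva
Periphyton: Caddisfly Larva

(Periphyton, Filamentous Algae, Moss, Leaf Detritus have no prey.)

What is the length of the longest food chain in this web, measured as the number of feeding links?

One longest chain: Filamentous Algae → Black Fly Larva → Darter → River Otter.
It has 4 species and 3 links.

3 links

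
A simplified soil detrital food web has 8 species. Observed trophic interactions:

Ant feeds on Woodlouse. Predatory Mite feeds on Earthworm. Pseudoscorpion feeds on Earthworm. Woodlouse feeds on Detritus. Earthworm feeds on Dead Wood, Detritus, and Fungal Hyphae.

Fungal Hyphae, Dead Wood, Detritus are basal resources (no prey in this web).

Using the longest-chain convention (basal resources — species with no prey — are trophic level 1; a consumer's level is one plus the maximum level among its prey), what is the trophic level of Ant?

Trophic level 3

Detritus has no prey (basal) → level 1.
Woodlouse eats Detritus → level 2.
Ant eats Woodlouse → level 3.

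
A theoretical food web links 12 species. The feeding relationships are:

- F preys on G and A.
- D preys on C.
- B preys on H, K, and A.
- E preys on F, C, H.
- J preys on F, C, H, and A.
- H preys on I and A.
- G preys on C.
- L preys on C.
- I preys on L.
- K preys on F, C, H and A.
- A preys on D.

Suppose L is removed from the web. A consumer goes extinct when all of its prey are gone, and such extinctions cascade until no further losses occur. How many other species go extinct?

Remove L.
Round 1: I (all prey gone) → extinct.
No further losses. Total secondary extinctions: 1.

1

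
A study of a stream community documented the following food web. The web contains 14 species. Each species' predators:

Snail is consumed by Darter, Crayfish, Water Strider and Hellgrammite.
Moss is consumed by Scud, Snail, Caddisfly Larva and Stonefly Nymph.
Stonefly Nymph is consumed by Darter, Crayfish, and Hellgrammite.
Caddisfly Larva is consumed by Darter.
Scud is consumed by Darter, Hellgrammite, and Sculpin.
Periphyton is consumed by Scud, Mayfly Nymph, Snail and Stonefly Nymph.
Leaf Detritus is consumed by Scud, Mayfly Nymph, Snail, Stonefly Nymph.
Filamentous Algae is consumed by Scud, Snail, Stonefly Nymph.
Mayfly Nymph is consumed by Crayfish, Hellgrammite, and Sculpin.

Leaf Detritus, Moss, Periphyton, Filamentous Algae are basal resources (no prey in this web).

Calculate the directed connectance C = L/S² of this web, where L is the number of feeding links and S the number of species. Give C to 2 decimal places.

C = 0.15

The web has S = 14 species and L = 29 feeding links.
C = L / S² = 29 / 196 = 0.1480 ≈ 0.15.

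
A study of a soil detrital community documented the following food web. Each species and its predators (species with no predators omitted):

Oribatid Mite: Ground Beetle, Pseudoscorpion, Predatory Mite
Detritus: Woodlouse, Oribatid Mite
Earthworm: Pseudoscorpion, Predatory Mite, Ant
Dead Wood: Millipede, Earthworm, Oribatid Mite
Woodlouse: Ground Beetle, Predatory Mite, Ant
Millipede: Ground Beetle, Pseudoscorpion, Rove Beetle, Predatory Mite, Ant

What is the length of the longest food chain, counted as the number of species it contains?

One longest chain: Detritus → Woodlouse → Ground Beetle.
It has 3 species and 2 links.

3 species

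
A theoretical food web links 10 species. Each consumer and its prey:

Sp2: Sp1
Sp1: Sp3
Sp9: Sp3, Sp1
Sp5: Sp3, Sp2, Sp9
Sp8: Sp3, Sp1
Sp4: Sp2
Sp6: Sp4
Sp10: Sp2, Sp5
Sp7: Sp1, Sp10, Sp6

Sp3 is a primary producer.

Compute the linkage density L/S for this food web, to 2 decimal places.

There are L = 16 links among S = 10 species.
L/S = 16/10 = 1.6000 ≈ 1.60.

L/S = 1.60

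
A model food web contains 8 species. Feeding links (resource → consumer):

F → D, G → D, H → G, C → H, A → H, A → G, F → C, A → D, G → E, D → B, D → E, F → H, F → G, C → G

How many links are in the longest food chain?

5 links

One longest chain: F → C → H → G → D → E.
It has 6 species and 5 links.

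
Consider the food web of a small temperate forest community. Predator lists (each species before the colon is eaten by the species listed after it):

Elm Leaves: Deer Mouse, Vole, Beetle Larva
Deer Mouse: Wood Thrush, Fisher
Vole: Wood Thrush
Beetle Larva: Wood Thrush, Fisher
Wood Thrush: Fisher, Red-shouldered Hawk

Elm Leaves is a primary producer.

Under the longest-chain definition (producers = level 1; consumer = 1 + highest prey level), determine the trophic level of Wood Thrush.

Trophic level 3

Elm Leaves is a producer → level 1.
Deer Mouse eats Elm Leaves → level 2.
Wood Thrush eats Deer Mouse (level 2); other prey at levels: Vole 2, Beetle Larva 2 → level 3.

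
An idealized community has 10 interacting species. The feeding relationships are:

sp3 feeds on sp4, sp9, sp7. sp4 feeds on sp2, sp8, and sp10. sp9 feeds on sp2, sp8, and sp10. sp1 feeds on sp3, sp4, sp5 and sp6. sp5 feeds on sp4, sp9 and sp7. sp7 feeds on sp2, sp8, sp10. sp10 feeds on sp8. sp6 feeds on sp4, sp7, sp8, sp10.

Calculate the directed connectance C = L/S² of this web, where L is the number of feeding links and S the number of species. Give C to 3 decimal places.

The web has S = 10 species and L = 24 feeding links.
C = L / S² = 24 / 100 = 0.2400 ≈ 0.240.

C = 0.240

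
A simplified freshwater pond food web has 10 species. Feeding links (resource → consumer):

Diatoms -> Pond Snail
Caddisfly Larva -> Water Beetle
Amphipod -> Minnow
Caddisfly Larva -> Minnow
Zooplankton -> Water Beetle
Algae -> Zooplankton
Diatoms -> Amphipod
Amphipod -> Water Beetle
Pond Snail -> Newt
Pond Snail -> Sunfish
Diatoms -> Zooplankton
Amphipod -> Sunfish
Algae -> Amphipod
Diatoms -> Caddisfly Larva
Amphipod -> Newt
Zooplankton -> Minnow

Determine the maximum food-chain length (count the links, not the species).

2 links

One longest chain: Diatoms → Zooplankton → Minnow.
It has 3 species and 2 links.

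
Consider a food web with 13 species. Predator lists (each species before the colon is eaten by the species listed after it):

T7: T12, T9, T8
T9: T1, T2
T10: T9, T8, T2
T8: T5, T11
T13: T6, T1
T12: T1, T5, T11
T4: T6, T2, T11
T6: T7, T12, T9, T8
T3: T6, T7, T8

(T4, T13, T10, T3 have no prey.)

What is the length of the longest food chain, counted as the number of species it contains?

5 species

One longest chain: T4 → T6 → T7 → T12 → T1.
It has 5 species and 4 links.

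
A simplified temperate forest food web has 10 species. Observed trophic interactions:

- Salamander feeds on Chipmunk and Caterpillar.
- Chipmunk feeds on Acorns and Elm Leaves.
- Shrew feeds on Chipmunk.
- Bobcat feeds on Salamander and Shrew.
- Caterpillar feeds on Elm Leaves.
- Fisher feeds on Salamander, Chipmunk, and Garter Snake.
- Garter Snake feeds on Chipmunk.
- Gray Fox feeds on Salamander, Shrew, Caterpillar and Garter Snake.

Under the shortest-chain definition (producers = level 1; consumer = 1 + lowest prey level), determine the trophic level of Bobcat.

Trophic level 4

Elm Leaves is a producer → level 1.
Chipmunk eats Elm Leaves → level 2.
Shrew eats Chipmunk → level 3.
Bobcat eats Shrew → level 4.
No prey of Bobcat is below level 3, so 4 is the minimum.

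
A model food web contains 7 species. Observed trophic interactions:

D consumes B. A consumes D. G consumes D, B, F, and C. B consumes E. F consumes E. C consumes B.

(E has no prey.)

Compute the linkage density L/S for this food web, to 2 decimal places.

There are L = 9 links among S = 7 species.
L/S = 9/7 = 1.2857 ≈ 1.29.

L/S = 1.29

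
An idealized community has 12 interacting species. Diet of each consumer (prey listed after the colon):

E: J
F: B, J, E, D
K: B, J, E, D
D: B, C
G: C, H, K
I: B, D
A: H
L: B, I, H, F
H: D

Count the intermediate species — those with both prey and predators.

Intermediate species (has both prey and predators): E, D, I, H, F, K.
Count: 6.

6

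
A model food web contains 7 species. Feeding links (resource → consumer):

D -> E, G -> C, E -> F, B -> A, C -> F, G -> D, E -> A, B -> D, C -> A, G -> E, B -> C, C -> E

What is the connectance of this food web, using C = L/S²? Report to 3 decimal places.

The web has S = 7 species and L = 12 feeding links.
C = L / S² = 12 / 49 = 0.2449 ≈ 0.245.

C = 0.245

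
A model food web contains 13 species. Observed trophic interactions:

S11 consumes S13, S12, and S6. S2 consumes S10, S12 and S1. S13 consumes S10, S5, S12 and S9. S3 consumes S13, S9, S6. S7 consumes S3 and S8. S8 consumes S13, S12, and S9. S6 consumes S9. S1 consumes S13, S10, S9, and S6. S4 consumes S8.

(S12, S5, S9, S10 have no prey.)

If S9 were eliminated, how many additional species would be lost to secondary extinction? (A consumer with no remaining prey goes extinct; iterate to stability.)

Remove S9.
Round 1: S6 (all prey gone) → extinct.
No further losses. Total secondary extinctions: 1.

1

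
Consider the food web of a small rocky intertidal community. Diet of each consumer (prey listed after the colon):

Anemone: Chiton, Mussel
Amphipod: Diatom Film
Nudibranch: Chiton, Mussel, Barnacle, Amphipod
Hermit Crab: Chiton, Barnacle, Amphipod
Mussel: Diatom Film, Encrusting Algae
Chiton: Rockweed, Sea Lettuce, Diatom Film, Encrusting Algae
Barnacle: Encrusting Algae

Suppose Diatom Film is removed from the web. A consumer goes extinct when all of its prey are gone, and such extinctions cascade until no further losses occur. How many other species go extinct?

1

Remove Diatom Film.
Round 1: Amphipod (all prey gone) → extinct.
No further losses. Total secondary extinctions: 1.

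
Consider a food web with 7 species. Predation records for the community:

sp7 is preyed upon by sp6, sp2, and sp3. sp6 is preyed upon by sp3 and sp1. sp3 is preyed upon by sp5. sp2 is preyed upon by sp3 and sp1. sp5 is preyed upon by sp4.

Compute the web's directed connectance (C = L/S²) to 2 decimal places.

C = 0.18

The web has S = 7 species and L = 9 feeding links.
C = L / S² = 9 / 49 = 0.1837 ≈ 0.18.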